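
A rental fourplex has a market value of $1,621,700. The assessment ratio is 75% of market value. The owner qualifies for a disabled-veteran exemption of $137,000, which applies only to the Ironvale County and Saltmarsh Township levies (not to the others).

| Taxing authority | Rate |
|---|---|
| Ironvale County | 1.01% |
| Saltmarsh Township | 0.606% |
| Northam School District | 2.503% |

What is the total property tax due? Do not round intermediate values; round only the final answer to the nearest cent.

$47,884.45

Assessed value = $1,621,700 × 0.75 = $1,216,275
Ironvale County: ($1,216,275 − $137,000) × 0.0101 = $1,079,275 × 0.0101 = $10,900.6775
Saltmarsh Township: ($1,216,275 − $137,000) × 0.00606 = $1,079,275 × 0.00606 = $6,540.4065
Northam School District: $1,216,275 × 0.02503 = $30,443.36325
Total = $47,884.44725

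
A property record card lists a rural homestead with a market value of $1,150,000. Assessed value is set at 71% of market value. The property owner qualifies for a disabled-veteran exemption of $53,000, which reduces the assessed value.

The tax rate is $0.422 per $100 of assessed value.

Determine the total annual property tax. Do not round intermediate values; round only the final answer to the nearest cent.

$3,221.97

Assessed value = $1,150,000 × 0.71 = $816,500
Taxable value = $816,500 − $53,000 = $763,500
Tax = $763,500 × 0.00422 = $3,221.97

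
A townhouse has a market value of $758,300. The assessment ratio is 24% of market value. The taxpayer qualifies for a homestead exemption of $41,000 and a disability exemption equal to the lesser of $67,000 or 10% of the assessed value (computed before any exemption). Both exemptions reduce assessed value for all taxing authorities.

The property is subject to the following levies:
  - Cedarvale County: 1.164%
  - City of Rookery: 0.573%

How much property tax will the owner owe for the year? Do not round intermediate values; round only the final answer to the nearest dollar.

Assessed value = $758,300 × 0.24 = $181,992
Disability exemption = min($67,000, 10% × $181,992) = min($67,000, $18,199.2) = $18,199.2 (percentage binds)
Taxable value = $181,992 − $41,000 − $18,199.2 = $122,792.8
Cedarvale County: $122,792.8 × 0.01164 = $1,429.308192
City of Rookery: $122,792.8 × 0.00573 = $703.602744
Total = $2,132.910936

$2,133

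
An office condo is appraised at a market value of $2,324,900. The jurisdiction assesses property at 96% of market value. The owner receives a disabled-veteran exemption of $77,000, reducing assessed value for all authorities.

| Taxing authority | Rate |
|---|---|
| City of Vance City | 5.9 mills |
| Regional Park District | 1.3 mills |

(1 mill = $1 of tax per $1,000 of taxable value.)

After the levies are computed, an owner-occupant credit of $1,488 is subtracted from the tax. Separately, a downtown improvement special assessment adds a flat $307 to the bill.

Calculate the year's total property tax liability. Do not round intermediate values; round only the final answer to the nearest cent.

Assessed value = $2,324,900 × 0.96 = $2,231,904
Taxable value = $2,231,904 − $77,000 = $2,154,904
City of Vance City: $2,154,904 × 0.0059 = $12,713.9336
Regional Park District: $2,154,904 × 0.0013 = $2,801.3752
Levies subtotal = $15,515.3088
After credit = $15,515.3088 − $1,488 = $14,027.3088
Total = $14,027.3088 + $307 = $14,334.3088

$14,334.31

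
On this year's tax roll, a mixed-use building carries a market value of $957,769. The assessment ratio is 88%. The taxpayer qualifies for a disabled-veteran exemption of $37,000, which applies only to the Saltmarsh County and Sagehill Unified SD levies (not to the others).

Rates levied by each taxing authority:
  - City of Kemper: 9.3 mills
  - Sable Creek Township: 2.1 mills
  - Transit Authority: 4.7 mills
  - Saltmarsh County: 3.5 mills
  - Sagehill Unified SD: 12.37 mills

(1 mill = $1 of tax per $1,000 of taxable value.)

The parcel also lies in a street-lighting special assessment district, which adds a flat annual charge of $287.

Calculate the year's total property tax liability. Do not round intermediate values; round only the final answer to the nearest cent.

$26,645.30

Assessed value = $957,769 × 0.88 = $842,836.72
City of Kemper: $842,836.72 × 0.0093 = $7,838.381496
Sable Creek Township: $842,836.72 × 0.0021 = $1,769.957112
Transit Authority: $842,836.72 × 0.0047 = $3,961.332584
Saltmarsh County: ($842,836.72 − $37,000) × 0.0035 = $805,836.72 × 0.0035 = $2,820.42852
Sagehill Unified SD: ($842,836.72 − $37,000) × 0.01237 = $805,836.72 × 0.01237 = $9,968.2002264
Levies subtotal = $26,358.2999384
Total = $26,358.2999384 + $287 = $26,645.2999384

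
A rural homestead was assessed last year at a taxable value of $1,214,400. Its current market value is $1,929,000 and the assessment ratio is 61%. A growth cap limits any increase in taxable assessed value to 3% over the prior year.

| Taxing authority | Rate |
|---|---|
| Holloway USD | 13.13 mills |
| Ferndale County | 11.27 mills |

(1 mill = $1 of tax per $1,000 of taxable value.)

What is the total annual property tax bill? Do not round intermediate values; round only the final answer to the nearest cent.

Uncapped assessed value = $1,929,000 × 0.61 = $1,176,690
Cap limit = $1,214,400 × 1.03 = $1,250,832
Taxable assessed value = min($1,176,690, $1,250,832) = $1,176,690 (cap does not bind)
Holloway USD: $1,176,690 × 0.01313 = $15,449.9397
Ferndale County: $1,176,690 × 0.01127 = $13,261.2963
Total = $28,711.236

$28,711.24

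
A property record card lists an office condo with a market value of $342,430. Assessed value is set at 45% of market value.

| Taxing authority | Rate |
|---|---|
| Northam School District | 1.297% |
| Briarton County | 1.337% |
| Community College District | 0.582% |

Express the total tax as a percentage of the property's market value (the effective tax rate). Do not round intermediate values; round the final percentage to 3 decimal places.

1.447%

Assessed value = $342,430 × 0.45 = $154,093.5
Northam School District: $154,093.5 × 0.01297 = $1,998.592695
Briarton County: $154,093.5 × 0.01337 = $2,060.230095
Community College District: $154,093.5 × 0.00582 = $896.82417
Total tax = $4,955.64696
Effective rate = $4,955.64696 ÷ $342,430 = 1.447% of market value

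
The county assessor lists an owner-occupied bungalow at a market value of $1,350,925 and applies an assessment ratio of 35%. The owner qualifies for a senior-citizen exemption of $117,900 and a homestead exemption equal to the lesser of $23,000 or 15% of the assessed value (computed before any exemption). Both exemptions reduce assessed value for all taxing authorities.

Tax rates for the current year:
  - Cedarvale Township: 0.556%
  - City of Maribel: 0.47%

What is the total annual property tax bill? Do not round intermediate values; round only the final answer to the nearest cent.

$3,405.54

Assessed value = $1,350,925 × 0.35 = $472,823.75
Homestead exemption = min($23,000, 15% × $472,823.75) = min($23,000, $70,923.5625) = $23,000 (dollar cap binds)
Taxable value = $472,823.75 − $117,900 − $23,000 = $331,923.75
Cedarvale Township: $331,923.75 × 0.00556 = $1,845.49605
City of Maribel: $331,923.75 × 0.0047 = $1,560.041625
Total = $3,405.537675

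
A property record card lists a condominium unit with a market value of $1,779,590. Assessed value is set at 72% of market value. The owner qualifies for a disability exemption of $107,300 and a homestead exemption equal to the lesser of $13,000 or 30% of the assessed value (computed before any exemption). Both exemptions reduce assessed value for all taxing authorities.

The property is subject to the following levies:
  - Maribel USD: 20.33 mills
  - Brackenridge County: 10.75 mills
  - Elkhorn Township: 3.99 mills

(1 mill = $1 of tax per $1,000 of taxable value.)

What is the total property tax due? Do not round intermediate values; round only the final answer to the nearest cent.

Assessed value = $1,779,590 × 0.72 = $1,281,304.8
Homestead exemption = min($13,000, 30% × $1,281,304.8) = min($13,000, $384,391.44) = $13,000 (dollar cap binds)
Taxable value = $1,281,304.8 − $107,300 − $13,000 = $1,161,004.8
Maribel USD: $1,161,004.8 × 0.02033 = $23,603.227584
Brackenridge County: $1,161,004.8 × 0.01075 = $12,480.8016
Elkhorn Township: $1,161,004.8 × 0.00399 = $4,632.409152
Total = $40,716.438336

$40,716.44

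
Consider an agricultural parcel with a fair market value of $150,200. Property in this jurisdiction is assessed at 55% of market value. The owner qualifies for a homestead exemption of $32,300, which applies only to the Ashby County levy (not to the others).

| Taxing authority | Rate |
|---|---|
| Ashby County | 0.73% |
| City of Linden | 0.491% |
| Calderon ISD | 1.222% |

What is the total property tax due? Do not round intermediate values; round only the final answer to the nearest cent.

$1,782.37

Assessed value = $150,200 × 0.55 = $82,610
Ashby County: ($82,610 − $32,300) × 0.0073 = $50,310 × 0.0073 = $367.263
City of Linden: $82,610 × 0.00491 = $405.6151
Calderon ISD: $82,610 × 0.01222 = $1,009.4942
Total = $1,782.3723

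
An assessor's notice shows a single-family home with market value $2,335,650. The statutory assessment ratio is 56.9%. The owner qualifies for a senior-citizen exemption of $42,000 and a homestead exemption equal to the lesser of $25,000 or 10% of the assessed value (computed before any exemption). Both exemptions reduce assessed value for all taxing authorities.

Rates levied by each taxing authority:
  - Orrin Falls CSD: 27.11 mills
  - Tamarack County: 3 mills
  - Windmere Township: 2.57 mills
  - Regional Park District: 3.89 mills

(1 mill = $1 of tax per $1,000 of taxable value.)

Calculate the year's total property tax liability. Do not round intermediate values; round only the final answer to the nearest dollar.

Assessed value = $2,335,650 × 0.569 = $1,328,984.85
Homestead exemption = min($25,000, 10% × $1,328,984.85) = min($25,000, $132,898.485) = $25,000 (dollar cap binds)
Taxable value = $1,328,984.85 − $42,000 − $25,000 = $1,261,984.85
Orrin Falls CSD: $1,261,984.85 × 0.02711 = $34,212.4092835
Tamarack County: $1,261,984.85 × 0.003 = $3,785.95455
Windmere Township: $1,261,984.85 × 0.00257 = $3,243.3010645
Regional Park District: $1,261,984.85 × 0.00389 = $4,909.1210665
Total = $46,150.7859645

$46,151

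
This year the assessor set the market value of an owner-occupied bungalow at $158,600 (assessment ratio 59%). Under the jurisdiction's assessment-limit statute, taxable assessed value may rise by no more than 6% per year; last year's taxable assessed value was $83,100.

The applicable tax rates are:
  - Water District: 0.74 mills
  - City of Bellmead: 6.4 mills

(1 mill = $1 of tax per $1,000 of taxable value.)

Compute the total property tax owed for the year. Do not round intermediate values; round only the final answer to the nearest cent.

$628.93

Uncapped assessed value = $158,600 × 0.59 = $93,574
Cap limit = $83,100 × 1.06 = $88,086
Taxable assessed value = min($93,574, $88,086) = $88,086 (cap binds)
Water District: $88,086 × 0.00074 = $65.18364
City of Bellmead: $88,086 × 0.0064 = $563.7504
Total = $628.93404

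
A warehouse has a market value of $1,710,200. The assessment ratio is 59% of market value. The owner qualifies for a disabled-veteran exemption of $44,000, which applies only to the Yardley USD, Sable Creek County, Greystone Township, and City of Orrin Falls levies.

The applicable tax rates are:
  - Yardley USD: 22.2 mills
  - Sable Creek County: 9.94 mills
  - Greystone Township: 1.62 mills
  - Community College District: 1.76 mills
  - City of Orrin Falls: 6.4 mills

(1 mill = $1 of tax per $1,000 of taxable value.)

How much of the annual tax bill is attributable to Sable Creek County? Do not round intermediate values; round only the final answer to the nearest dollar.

$9,592

Assessed value = $1,710,200 × 0.59 = $1,009,018
Sable Creek County taxable value = $1,009,018 − $44,000 = $965,018
Sable Creek County levy = $965,018 × 0.00994 = $9,592.27892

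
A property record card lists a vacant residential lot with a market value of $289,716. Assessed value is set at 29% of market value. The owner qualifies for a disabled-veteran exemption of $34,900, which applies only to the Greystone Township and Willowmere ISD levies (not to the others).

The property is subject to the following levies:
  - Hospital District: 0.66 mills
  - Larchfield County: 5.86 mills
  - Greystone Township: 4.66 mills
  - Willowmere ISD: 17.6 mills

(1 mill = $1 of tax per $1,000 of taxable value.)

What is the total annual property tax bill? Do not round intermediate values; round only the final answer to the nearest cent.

$1,641.15

Assessed value = $289,716 × 0.29 = $84,017.64
Hospital District: $84,017.64 × 0.00066 = $55.4516424
Larchfield County: $84,017.64 × 0.00586 = $492.3433704
Greystone Township: ($84,017.64 − $34,900) × 0.00466 = $49,117.64 × 0.00466 = $228.8882024
Willowmere ISD: ($84,017.64 − $34,900) × 0.0176 = $49,117.64 × 0.0176 = $864.470464
Total = $1,641.1536792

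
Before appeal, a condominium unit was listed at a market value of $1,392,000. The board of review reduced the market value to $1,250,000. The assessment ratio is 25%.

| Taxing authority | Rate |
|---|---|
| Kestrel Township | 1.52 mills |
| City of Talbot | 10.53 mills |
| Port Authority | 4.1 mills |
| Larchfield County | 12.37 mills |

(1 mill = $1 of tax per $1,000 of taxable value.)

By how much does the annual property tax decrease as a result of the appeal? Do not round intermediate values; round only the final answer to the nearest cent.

$1,012.46

Old assessed value = $1,392,000 × 0.25 = $348,000
New assessed value = $1,250,000 × 0.25 = $312,500
Combined rate = 0.00152 + 0.01053 + 0.0041 + 0.01237 = 0.02852
Old tax = $348,000 × 0.02852 = $9,924.96
New tax = $312,500 × 0.02852 = $8,912.5
Reduction = $9,924.96 − $8,912.5 = $1,012.46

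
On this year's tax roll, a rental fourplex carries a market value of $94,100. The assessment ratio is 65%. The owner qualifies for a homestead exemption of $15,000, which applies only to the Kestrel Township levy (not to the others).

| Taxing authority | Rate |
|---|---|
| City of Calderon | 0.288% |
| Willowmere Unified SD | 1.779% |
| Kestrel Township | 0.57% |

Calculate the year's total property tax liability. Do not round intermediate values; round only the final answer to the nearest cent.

$1,527.42

Assessed value = $94,100 × 0.65 = $61,165
City of Calderon: $61,165 × 0.00288 = $176.1552
Willowmere Unified SD: $61,165 × 0.01779 = $1,088.12535
Kestrel Township: ($61,165 − $15,000) × 0.0057 = $46,165 × 0.0057 = $263.1405
Total = $1,527.42105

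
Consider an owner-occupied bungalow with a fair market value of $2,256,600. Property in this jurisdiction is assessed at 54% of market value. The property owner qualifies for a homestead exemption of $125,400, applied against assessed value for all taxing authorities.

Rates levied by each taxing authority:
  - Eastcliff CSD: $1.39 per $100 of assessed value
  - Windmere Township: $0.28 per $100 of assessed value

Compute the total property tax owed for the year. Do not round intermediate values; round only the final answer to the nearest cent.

$18,255.84

Assessed value = $2,256,600 × 0.54 = $1,218,564
Taxable value = $1,218,564 − $125,400 = $1,093,164
Eastcliff CSD: $1,093,164 × 0.0139 = $15,194.9796
Windmere Township: $1,093,164 × 0.0028 = $3,060.8592
Total = $15,194.9796 + $3,060.8592 = $18,255.8388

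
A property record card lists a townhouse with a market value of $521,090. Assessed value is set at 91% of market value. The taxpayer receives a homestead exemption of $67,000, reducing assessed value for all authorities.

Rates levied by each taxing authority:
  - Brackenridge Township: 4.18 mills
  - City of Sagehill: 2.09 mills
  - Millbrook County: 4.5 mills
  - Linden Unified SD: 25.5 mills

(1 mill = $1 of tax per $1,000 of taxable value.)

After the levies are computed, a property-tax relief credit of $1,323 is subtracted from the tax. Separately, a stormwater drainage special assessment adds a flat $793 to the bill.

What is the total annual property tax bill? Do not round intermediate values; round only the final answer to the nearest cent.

$14,238.85

Assessed value = $521,090 × 0.91 = $474,191.9
Taxable value = $474,191.9 − $67,000 = $407,191.9
Brackenridge Township: $407,191.9 × 0.00418 = $1,702.062142
City of Sagehill: $407,191.9 × 0.00209 = $851.031071
Millbrook County: $407,191.9 × 0.0045 = $1,832.36355
Linden Unified SD: $407,191.9 × 0.0255 = $10,383.39345
Levies subtotal = $14,768.850213
After credit = $14,768.850213 − $1,323 = $13,445.850213
Total = $13,445.850213 + $793 = $14,238.850213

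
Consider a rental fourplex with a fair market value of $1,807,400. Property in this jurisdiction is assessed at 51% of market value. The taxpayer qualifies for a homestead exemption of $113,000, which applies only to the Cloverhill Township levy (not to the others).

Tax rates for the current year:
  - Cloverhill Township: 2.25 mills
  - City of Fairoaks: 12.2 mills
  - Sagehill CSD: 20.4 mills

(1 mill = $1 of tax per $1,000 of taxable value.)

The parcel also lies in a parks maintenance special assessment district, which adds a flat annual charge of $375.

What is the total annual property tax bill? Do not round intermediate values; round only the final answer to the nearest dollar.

$32,245

Assessed value = $1,807,400 × 0.51 = $921,774
Cloverhill Township: ($921,774 − $113,000) × 0.00225 = $808,774 × 0.00225 = $1,819.7415
City of Fairoaks: $921,774 × 0.0122 = $11,245.6428
Sagehill CSD: $921,774 × 0.0204 = $18,804.1896
Levies subtotal = $31,869.5739
Total = $31,869.5739 + $375 = $32,244.5739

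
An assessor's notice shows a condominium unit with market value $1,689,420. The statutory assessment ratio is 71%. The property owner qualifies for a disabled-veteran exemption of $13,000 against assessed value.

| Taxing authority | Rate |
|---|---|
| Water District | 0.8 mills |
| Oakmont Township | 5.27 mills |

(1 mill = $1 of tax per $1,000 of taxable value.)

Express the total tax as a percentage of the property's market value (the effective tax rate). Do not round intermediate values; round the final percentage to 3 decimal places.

Assessed value = $1,689,420 × 0.71 = $1,199,488.2
Taxable value = $1,199,488.2 − $13,000 = $1,186,488.2
Water District: $1,186,488.2 × 0.0008 = $949.19056
Oakmont Township: $1,186,488.2 × 0.00527 = $6,252.792814
Total tax = $7,201.983374
Effective rate = $7,201.983374 ÷ $1,689,420 = 0.426% of market value

0.426%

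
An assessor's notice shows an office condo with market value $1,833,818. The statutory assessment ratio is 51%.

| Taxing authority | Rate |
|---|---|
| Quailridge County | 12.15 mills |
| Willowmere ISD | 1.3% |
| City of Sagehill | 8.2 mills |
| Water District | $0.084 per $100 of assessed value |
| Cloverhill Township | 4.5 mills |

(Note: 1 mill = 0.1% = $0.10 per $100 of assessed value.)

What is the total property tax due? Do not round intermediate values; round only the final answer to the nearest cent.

Assessed value = $1,833,818 × 0.51 = $935,247.18
Quailridge County: $935,247.18 × 0.01215 = $11,363.253237
Willowmere ISD: $935,247.18 × 0.013 = $12,158.21334
City of Sagehill: $935,247.18 × 0.0082 = $7,669.026876
Water District: $935,247.18 × 0.00084 = $785.6076312
Cloverhill Township: $935,247.18 × 0.0045 = $4,208.61231
Total = $36,184.7133942

$36,184.71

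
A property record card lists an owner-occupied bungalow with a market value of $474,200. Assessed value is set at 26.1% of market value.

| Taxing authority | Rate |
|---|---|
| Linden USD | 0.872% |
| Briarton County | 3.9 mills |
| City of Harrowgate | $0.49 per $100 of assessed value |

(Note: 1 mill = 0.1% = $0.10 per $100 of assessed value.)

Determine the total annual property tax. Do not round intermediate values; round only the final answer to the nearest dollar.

$2,168

Assessed value = $474,200 × 0.261 = $123,766.2
Linden USD: $123,766.2 × 0.00872 = $1,079.241264
Briarton County: $123,766.2 × 0.0039 = $482.68818
City of Harrowgate: $123,766.2 × 0.0049 = $606.45438
Total = $2,168.383824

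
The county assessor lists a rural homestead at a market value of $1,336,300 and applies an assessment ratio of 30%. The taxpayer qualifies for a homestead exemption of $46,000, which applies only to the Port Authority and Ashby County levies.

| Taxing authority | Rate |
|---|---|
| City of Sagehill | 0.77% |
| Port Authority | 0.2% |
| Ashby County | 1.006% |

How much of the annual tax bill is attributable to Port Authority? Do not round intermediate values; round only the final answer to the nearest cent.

$709.78

Assessed value = $1,336,300 × 0.3 = $400,890
Port Authority taxable value = $400,890 − $46,000 = $354,890
Port Authority levy = $354,890 × 0.002 = $709.78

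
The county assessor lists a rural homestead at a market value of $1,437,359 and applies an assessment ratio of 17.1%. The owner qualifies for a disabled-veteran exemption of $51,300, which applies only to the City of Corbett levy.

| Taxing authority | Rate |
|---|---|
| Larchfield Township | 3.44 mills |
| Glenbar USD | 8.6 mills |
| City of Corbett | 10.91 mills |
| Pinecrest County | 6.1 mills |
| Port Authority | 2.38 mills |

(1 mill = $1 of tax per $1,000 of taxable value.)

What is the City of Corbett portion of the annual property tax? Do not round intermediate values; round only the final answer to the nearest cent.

Assessed value = $1,437,359 × 0.171 = $245,788.389
City of Corbett taxable value = $245,788.389 − $51,300 = $194,488.389
City of Corbett levy = $194,488.389 × 0.01091 = $2,121.86832399

$2,121.87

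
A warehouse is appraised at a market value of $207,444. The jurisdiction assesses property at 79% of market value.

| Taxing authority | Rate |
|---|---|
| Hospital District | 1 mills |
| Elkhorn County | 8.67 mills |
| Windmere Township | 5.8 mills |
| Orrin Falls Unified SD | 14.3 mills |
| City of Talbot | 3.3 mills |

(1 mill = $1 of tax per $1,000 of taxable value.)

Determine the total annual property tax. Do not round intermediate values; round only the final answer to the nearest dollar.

$5,420

Assessed value = $207,444 × 0.79 = $163,880.76
Hospital District: $163,880.76 × 0.001 = $163.88076
Elkhorn County: $163,880.76 × 0.00867 = $1,420.8461892
Windmere Township: $163,880.76 × 0.0058 = $950.508408
Orrin Falls Unified SD: $163,880.76 × 0.0143 = $2,343.494868
City of Talbot: $163,880.76 × 0.0033 = $540.806508
Total = $163.88076 + $1,420.8461892 + $950.508408 + $2,343.494868 + $540.806508 = $5,419.5367332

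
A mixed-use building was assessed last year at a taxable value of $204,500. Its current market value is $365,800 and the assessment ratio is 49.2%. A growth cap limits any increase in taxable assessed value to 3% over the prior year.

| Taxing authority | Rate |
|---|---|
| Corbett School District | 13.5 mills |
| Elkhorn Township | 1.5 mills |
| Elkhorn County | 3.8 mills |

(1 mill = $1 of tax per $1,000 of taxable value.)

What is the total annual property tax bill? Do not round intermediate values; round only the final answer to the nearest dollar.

$3,384

Uncapped assessed value = $365,800 × 0.492 = $179,973.6
Cap limit = $204,500 × 1.03 = $210,635
Taxable assessed value = min($179,973.6, $210,635) = $179,973.6 (cap does not bind)
Corbett School District: $179,973.6 × 0.0135 = $2,429.6436
Elkhorn Township: $179,973.6 × 0.0015 = $269.9604
Elkhorn County: $179,973.6 × 0.0038 = $683.89968
Total = $3,383.50368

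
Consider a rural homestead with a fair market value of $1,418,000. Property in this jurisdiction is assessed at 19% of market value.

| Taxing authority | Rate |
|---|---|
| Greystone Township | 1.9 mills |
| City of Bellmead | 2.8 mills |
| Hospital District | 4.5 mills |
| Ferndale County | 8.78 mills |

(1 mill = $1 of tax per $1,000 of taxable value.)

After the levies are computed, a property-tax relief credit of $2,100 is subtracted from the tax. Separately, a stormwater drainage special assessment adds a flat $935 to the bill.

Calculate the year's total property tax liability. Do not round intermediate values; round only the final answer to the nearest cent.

$3,679.17

Assessed value = $1,418,000 × 0.19 = $269,420
Greystone Township: $269,420 × 0.0019 = $511.898
City of Bellmead: $269,420 × 0.0028 = $754.376
Hospital District: $269,420 × 0.0045 = $1,212.39
Ferndale County: $269,420 × 0.00878 = $2,365.5076
Levies subtotal = $4,844.1716
After credit = $4,844.1716 − $2,100 = $2,744.1716
Total = $2,744.1716 + $935 = $3,679.1716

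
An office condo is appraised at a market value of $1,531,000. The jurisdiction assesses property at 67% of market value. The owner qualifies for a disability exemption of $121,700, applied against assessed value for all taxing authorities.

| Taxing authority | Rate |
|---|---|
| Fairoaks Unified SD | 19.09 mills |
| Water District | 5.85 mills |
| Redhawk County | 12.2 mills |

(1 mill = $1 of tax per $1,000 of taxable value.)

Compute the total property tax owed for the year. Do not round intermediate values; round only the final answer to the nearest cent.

Assessed value = $1,531,000 × 0.67 = $1,025,770
Taxable value = $1,025,770 − $121,700 = $904,070
Fairoaks Unified SD: $904,070 × 0.01909 = $17,258.6963
Water District: $904,070 × 0.00585 = $5,288.8095
Redhawk County: $904,070 × 0.0122 = $11,029.654
Total = $17,258.6963 + $5,288.8095 + $11,029.654 = $33,577.1598

$33,577.16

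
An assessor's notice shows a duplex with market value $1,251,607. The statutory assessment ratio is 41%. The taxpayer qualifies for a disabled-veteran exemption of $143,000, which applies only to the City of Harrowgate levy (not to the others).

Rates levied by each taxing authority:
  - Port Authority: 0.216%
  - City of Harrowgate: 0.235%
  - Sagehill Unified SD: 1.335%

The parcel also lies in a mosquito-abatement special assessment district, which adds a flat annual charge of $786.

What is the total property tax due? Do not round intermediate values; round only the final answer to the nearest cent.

$9,614.97

Assessed value = $1,251,607 × 0.41 = $513,158.87
Port Authority: $513,158.87 × 0.00216 = $1,108.4231592
City of Harrowgate: ($513,158.87 − $143,000) × 0.00235 = $370,158.87 × 0.00235 = $869.8733445
Sagehill Unified SD: $513,158.87 × 0.01335 = $6,850.6709145
Levies subtotal = $8,828.9674182
Total = $8,828.9674182 + $786 = $9,614.9674182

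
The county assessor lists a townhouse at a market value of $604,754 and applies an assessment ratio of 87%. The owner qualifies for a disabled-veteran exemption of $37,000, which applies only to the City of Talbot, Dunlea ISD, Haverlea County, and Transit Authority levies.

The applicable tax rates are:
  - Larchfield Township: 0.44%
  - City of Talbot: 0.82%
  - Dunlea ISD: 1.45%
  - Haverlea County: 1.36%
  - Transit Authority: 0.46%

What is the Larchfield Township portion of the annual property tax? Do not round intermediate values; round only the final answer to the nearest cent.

Assessed value = $604,754 × 0.87 = $526,135.98
Larchfield Township taxable value = $526,135.98 (exemption does not apply)
Larchfield Township levy = $526,135.98 × 0.0044 = $2,314.998312

$2,315.00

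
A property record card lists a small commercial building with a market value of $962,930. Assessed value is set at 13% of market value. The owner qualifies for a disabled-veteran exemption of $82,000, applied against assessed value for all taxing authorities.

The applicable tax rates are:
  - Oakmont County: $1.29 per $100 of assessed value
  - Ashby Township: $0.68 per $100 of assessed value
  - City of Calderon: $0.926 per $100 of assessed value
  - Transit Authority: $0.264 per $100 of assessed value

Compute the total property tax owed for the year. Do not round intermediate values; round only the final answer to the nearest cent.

Assessed value = $962,930 × 0.13 = $125,180.9
Taxable value = $125,180.9 − $82,000 = $43,180.9
Oakmont County: $43,180.9 × 0.0129 = $557.03361
Ashby Township: $43,180.9 × 0.0068 = $293.63012
City of Calderon: $43,180.9 × 0.00926 = $399.855134
Transit Authority: $43,180.9 × 0.00264 = $113.997576
Total = $557.03361 + $293.63012 + $399.855134 + $113.997576 = $1,364.51644

$1,364.52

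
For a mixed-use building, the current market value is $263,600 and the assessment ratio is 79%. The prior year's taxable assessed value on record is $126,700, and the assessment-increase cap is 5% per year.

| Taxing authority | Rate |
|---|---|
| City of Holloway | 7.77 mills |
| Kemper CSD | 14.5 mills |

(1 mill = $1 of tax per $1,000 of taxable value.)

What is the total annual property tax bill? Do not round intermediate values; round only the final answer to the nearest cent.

$2,962.69

Uncapped assessed value = $263,600 × 0.79 = $208,244
Cap limit = $126,700 × 1.05 = $133,035
Taxable assessed value = min($208,244, $133,035) = $133,035 (cap binds)
City of Holloway: $133,035 × 0.00777 = $1,033.68195
Kemper CSD: $133,035 × 0.0145 = $1,929.0075
Total = $2,962.68945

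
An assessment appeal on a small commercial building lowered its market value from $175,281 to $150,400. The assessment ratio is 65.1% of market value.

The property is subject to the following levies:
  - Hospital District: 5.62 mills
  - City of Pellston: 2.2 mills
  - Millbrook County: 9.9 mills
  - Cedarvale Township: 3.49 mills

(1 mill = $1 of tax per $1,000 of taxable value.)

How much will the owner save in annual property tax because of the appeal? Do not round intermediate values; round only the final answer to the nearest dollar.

$344

Old assessed value = $175,281 × 0.651 = $114,107.931
New assessed value = $150,400 × 0.651 = $97,910.4
Combined rate = 0.00562 + 0.0022 + 0.0099 + 0.00349 = 0.02121
Old tax = $114,107.931 × 0.02121 = $2,420.22921651
New tax = $97,910.4 × 0.02121 = $2,076.679584
Reduction = $2,420.22921651 − $2,076.679584 = $343.54963251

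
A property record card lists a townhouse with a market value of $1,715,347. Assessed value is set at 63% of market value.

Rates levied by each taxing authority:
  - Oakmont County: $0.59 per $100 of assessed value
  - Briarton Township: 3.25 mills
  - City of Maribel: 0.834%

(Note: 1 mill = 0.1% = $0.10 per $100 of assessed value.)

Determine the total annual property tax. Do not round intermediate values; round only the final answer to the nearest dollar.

Assessed value = $1,715,347 × 0.63 = $1,080,668.61
Oakmont County: $1,080,668.61 × 0.0059 = $6,375.944799
Briarton Township: $1,080,668.61 × 0.00325 = $3,512.1729825
City of Maribel: $1,080,668.61 × 0.00834 = $9,012.7762074
Total = $18,900.8939889

$18,901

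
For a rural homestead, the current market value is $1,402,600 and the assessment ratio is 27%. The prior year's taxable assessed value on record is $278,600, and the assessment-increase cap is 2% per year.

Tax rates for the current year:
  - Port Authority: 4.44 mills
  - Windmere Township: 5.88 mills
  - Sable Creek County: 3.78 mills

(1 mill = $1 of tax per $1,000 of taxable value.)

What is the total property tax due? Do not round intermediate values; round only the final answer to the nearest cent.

$4,006.83

Uncapped assessed value = $1,402,600 × 0.27 = $378,702
Cap limit = $278,600 × 1.02 = $284,172
Taxable assessed value = min($378,702, $284,172) = $284,172 (cap binds)
Port Authority: $284,172 × 0.00444 = $1,261.72368
Windmere Township: $284,172 × 0.00588 = $1,670.93136
Sable Creek County: $284,172 × 0.00378 = $1,074.17016
Total = $4,006.8252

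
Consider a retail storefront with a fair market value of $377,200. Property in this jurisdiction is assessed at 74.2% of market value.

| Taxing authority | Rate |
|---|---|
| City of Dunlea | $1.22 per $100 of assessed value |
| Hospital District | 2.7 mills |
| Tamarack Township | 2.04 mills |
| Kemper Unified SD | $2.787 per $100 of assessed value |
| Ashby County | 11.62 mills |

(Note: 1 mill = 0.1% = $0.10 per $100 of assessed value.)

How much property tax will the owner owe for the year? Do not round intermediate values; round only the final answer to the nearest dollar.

Assessed value = $377,200 × 0.742 = $279,882.4
City of Dunlea: $279,882.4 × 0.0122 = $3,414.56528
Hospital District: $279,882.4 × 0.0027 = $755.68248
Tamarack Township: $279,882.4 × 0.00204 = $570.960096
Kemper Unified SD: $279,882.4 × 0.02787 = $7,800.322488
Ashby County: $279,882.4 × 0.01162 = $3,252.233488
Total = $15,793.763832

$15,794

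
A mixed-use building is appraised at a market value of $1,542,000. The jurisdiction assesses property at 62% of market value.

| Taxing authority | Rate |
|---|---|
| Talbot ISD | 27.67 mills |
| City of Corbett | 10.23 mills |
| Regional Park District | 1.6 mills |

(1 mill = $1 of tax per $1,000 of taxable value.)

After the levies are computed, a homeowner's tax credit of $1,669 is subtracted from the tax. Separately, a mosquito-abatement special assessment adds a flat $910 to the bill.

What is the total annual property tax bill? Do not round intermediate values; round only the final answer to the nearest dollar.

$37,005

Assessed value = $1,542,000 × 0.62 = $956,040
Talbot ISD: $956,040 × 0.02767 = $26,453.6268
City of Corbett: $956,040 × 0.01023 = $9,780.2892
Regional Park District: $956,040 × 0.0016 = $1,529.664
Levies subtotal = $37,763.58
After credit = $37,763.58 − $1,669 = $36,094.58
Total = $36,094.58 + $910 = $37,004.58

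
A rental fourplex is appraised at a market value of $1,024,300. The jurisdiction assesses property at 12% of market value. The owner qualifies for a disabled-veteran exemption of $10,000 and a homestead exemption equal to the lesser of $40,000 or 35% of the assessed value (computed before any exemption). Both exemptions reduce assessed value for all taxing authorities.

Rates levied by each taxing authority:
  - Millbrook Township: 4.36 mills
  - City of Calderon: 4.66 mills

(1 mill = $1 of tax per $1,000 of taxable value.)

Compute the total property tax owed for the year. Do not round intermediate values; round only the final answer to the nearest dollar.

Assessed value = $1,024,300 × 0.12 = $122,916
Homestead exemption = min($40,000, 35% × $122,916) = min($40,000, $43,020.6) = $40,000 (dollar cap binds)
Taxable value = $122,916 − $10,000 − $40,000 = $72,916
Millbrook Township: $72,916 × 0.00436 = $317.91376
City of Calderon: $72,916 × 0.00466 = $339.78856
Total = $657.70232

$658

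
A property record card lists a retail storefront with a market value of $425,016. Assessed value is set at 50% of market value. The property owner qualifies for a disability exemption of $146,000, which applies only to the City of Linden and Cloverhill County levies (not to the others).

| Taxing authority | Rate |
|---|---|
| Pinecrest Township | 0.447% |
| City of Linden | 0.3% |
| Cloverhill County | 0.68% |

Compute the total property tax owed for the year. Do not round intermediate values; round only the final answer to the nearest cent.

Assessed value = $425,016 × 0.5 = $212,508
Pinecrest Township: $212,508 × 0.00447 = $949.91076
City of Linden: ($212,508 − $146,000) × 0.003 = $66,508 × 0.003 = $199.524
Cloverhill County: ($212,508 − $146,000) × 0.0068 = $66,508 × 0.0068 = $452.2544
Total = $1,601.68916

$1,601.69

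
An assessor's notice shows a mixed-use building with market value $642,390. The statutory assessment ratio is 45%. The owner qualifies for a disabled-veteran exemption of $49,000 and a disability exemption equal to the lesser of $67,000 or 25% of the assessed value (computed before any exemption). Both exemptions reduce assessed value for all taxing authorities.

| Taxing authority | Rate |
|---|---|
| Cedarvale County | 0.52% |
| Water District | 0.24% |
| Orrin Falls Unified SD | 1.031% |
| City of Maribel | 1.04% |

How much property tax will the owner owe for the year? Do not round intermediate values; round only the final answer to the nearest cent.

$4,899.77

Assessed value = $642,390 × 0.45 = $289,075.5
Disability exemption = min($67,000, 25% × $289,075.5) = min($67,000, $72,268.875) = $67,000 (dollar cap binds)
Taxable value = $289,075.5 − $49,000 − $67,000 = $173,075.5
Cedarvale County: $173,075.5 × 0.0052 = $899.9926
Water District: $173,075.5 × 0.0024 = $415.3812
Orrin Falls Unified SD: $173,075.5 × 0.01031 = $1,784.408405
City of Maribel: $173,075.5 × 0.0104 = $1,799.9852
Total = $4,899.767405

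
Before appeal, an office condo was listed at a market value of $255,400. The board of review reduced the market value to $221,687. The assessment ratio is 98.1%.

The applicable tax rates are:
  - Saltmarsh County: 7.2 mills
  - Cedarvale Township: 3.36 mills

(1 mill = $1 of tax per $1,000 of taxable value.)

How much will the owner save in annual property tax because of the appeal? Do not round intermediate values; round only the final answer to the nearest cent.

$349.25

Old assessed value = $255,400 × 0.981 = $250,547.4
New assessed value = $221,687 × 0.981 = $217,474.947
Combined rate = 0.0072 + 0.00336 = 0.01056
Old tax = $250,547.4 × 0.01056 = $2,645.780544
New tax = $217,474.947 × 0.01056 = $2,296.53544032
Reduction = $2,645.780544 − $2,296.53544032 = $349.24510368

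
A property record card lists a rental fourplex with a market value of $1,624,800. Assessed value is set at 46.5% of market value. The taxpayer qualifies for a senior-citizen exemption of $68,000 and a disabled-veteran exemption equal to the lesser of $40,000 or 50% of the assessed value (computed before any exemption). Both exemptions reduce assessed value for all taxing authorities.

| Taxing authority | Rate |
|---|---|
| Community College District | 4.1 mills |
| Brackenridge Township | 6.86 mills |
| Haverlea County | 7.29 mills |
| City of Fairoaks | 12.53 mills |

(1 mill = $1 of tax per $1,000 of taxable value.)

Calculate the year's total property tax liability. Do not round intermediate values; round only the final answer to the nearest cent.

Assessed value = $1,624,800 × 0.465 = $755,532
Disabled-veteran exemption = min($40,000, 50% × $755,532) = min($40,000, $377,766) = $40,000 (dollar cap binds)
Taxable value = $755,532 − $68,000 − $40,000 = $647,532
Community College District: $647,532 × 0.0041 = $2,654.8812
Brackenridge Township: $647,532 × 0.00686 = $4,442.06952
Haverlea County: $647,532 × 0.00729 = $4,720.50828
City of Fairoaks: $647,532 × 0.01253 = $8,113.57596
Total = $19,931.03496

$19,931.03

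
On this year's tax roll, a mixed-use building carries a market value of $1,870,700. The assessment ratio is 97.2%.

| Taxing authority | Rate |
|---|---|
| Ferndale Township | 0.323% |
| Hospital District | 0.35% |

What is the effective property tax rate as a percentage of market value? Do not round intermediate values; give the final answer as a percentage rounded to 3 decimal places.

Assessed value = $1,870,700 × 0.972 = $1,818,320.4
Ferndale Township: $1,818,320.4 × 0.00323 = $5,873.174892
Hospital District: $1,818,320.4 × 0.0035 = $6,364.1214
Total tax = $12,237.296292
Effective rate = $12,237.296292 ÷ $1,870,700 = 0.654% of market value

0.654%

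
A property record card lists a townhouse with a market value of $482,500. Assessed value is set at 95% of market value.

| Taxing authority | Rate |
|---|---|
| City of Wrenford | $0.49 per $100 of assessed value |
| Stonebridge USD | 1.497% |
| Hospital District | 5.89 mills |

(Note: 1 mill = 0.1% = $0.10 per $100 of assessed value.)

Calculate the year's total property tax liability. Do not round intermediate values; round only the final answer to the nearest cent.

$11,807.74

Assessed value = $482,500 × 0.95 = $458,375
City of Wrenford: $458,375 × 0.0049 = $2,246.0375
Stonebridge USD: $458,375 × 0.01497 = $6,861.87375
Hospital District: $458,375 × 0.00589 = $2,699.82875
Total = $11,807.74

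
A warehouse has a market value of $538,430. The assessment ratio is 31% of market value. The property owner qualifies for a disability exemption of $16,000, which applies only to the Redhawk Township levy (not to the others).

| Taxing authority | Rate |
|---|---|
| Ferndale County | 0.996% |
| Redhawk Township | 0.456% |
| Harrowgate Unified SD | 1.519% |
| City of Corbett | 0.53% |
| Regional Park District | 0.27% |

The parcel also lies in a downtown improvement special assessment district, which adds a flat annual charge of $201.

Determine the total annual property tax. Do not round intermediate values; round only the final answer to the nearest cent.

Assessed value = $538,430 × 0.31 = $166,913.3
Ferndale County: $166,913.3 × 0.00996 = $1,662.456468
Redhawk Township: ($166,913.3 − $16,000) × 0.00456 = $150,913.3 × 0.00456 = $688.164648
Harrowgate Unified SD: $166,913.3 × 0.01519 = $2,535.413027
City of Corbett: $166,913.3 × 0.0053 = $884.64049
Regional Park District: $166,913.3 × 0.0027 = $450.66591
Levies subtotal = $6,221.340543
Total = $6,221.340543 + $201 = $6,422.340543

$6,422.34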